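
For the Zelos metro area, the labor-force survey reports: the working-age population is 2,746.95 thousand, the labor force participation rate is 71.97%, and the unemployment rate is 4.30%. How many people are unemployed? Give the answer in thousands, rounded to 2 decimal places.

Labor force = 0.7197 × 2,746.95 = 1,976.98 thousand.
Unemployed = 0.0430 × 1,976.98 ≈ 85.01 thousand.

About 85.01 thousand are unemployed.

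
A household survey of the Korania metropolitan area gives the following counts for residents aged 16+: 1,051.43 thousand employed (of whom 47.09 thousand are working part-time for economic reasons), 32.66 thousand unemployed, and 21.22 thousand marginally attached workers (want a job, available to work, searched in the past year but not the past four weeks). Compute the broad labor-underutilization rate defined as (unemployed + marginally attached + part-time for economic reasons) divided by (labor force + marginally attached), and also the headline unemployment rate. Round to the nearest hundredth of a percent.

Broad underutilization rate ≈ 9.13%; headline unemployment rate ≈ 3.01%.

Labor force = 1,051.43 + 32.66 = 1,084.09 thousand.
Numerator = 32.66 + 21.22 + 47.09 = 100.97 thousand.
Denominator = 1,084.09 + 21.22 = 1,105.31 thousand.
Broad rate = 100.97 / 1,105.31 = 9.13%.
Headline unemployment rate = 32.66 / 1,084.09 = 3.01%.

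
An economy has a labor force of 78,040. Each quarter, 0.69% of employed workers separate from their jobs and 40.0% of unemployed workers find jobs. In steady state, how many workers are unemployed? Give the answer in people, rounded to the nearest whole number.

About 1,323 are unemployed in steady state.

Steady-state unemployment rate u* = s/(s+f) = 0.69/(0.69+40.0) = 0.016957.
Unemployed = u* × labor force = 0.016957 × 78,040 ≈ 1,323.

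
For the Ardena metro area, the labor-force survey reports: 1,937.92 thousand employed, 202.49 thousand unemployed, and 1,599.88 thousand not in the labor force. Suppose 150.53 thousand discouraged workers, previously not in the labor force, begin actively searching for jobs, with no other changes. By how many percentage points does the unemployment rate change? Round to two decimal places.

Initially, labor force = 1,937.92 + 202.49 = 2,140.41 thousand, so u = 202.49/2,140.41 = 9.46%.
After the change, unemployed and labor force both rise by 150.53 → E = 1,937.92, U = 353.02, labor force = 2,290.94 thousand.
New unemployment rate = 353.02 / 2,290.94 = 15.41%.
Change = 15.41% − 9.46% = +5.95 percentage points.

The unemployment rate changes by +5.95 percentage points.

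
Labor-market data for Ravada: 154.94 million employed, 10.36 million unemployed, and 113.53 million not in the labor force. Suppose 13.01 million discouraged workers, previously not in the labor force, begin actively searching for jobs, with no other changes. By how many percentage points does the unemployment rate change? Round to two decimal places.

The unemployment rate changes by +6.84 percentage points.

Initially, labor force = 154.94 + 10.36 = 165.30 million, so u = 10.36/165.30 = 6.27%.
After the change, unemployed and labor force both rise by 13.01 → E = 154.94, U = 23.37, labor force = 178.31 million.
New unemployment rate = 23.37 / 178.31 = 13.11%.
Change = 13.11% − 6.27% = +6.84 percentage points.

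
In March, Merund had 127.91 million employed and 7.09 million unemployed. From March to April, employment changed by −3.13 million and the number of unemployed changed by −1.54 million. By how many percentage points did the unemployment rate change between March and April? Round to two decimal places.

March: labor force = 127.91 + 7.09 = 135.00; u = 7.09/135.00 = 5.25%.
April: labor force = 124.78 + 5.55 = 130.33; u = 5.55/130.33 = 4.26%.
Change = 4.26% − 5.25% = −0.99 pp.

The unemployment rate changed by −0.99 percentage points.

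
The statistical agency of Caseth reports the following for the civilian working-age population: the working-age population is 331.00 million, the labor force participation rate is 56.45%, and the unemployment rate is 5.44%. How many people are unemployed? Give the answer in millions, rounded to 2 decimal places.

About 10.16 million are unemployed.

Labor force = 0.5645 × 331.00 = 186.85 million.
Unemployed = 0.0544 × 186.85 ≈ 10.16 million.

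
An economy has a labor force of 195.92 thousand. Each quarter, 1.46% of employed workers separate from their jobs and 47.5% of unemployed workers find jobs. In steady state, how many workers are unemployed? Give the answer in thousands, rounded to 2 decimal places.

Steady-state unemployment rate u* = s/(s+f) = 1.46/(1.46+47.5) = 0.029820.
Unemployed = u* × labor force = 0.029820 × 195.92 ≈ 5.84 thousand.

About 5.84 thousand are unemployed in steady state.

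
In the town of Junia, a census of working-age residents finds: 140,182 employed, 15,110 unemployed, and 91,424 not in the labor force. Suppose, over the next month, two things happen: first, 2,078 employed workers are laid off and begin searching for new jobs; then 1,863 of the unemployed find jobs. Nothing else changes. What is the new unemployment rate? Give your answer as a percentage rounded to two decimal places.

Initially, labor force = 140,182 + 15,110 = 155,292, so u = 15,110/155,292 = 9.73%.
After the first change, employed falls and unemployed rises by 2,078; labor force unchanged → E = 138,104, U = 17,188, labor force = 155,292.
After the second change, unemployed falls and employed rises by 1,863; labor force unchanged → E = 139,967, U = 15,325, labor force = 155,292.
New unemployment rate = 15,325 / 155,292 = 9.87%.

New unemployment rate ≈ 9.87%.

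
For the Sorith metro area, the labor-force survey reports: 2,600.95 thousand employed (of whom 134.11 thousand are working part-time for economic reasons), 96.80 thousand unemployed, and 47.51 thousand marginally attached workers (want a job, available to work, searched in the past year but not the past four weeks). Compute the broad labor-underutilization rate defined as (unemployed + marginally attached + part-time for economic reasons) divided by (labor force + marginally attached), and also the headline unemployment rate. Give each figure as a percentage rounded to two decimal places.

Broad underutilization rate ≈ 10.14%; headline unemployment rate ≈ 3.59%.

Labor force = 2,600.95 + 96.80 = 2,697.75 thousand.
Numerator = 96.80 + 47.51 + 134.11 = 278.42 thousand.
Denominator = 2,697.75 + 47.51 = 2,745.26 thousand.
Broad rate = 278.42 / 2,745.26 = 10.14%.
Headline unemployment rate = 96.80 / 2,697.75 = 3.59%.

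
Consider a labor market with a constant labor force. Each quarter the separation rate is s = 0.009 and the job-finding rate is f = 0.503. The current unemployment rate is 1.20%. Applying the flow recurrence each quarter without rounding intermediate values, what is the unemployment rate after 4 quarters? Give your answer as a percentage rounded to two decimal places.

With a fixed labor force, u_{t+1} = u_t + s·(1−u_t) − f·u_t = u_t·(1−s−f) + s.
Here 1−s−f = 0.488 and s = 0.009.
u_1 = 0.012000 × 0.488 + 0.009 = 0.014856.
u_2 = 0.014856 × 0.488 + 0.009 = 0.016250.
u_3 = 0.016250 × 0.488 + 0.009 = 0.016930.
u_4 = 0.016930 × 0.488 + 0.009 = 0.017262.

Unemployment rate after four quarters ≈ 1.73%.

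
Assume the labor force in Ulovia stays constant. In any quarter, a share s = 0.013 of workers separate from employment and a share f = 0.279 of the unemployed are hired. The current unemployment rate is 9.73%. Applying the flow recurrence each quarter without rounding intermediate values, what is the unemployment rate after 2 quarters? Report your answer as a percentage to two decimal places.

Unemployment rate after two quarters ≈ 7.10%.

With a fixed labor force, u_{t+1} = u_t + s·(1−u_t) − f·u_t = u_t·(1−s−f) + s.
Here 1−s−f = 0.708 and s = 0.013.
u_1 = 0.097300 × 0.708 + 0.013 = 0.081888.
u_2 = 0.081888 × 0.708 + 0.013 = 0.070977.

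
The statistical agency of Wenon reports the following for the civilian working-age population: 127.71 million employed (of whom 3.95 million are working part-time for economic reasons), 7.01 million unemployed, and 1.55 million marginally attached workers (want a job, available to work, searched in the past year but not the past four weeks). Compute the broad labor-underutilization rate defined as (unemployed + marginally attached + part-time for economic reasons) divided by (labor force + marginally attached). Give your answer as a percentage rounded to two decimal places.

Labor force = 127.71 + 7.01 = 134.72 million.
Numerator = 7.01 + 1.55 + 3.95 = 12.51 million.
Denominator = 134.72 + 1.55 = 136.27 million.
Broad rate = 12.51 / 136.27 = 9.18%.

Broad underutilization rate ≈ 9.18%.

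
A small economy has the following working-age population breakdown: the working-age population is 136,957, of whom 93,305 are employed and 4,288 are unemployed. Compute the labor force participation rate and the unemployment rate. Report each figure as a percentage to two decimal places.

Labor force participation rate ≈ 71.26%; unemployment rate ≈ 4.39%.

Labor force = employed + unemployed = 93,305 + 4,288 = 97,593.
Unemployment rate = 4,288 / 97,593 = 4.39%.
Labor force participation rate = 97,593 / 136,957 = 71.26%.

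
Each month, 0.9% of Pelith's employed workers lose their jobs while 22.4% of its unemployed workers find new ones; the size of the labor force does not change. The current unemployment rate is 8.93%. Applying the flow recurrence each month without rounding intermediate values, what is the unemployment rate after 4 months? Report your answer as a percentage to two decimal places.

Unemployment rate after four months ≈ 5.62%.

With a fixed labor force, u_{t+1} = u_t + s·(1−u_t) − f·u_t = u_t·(1−s−f) + s.
Here 1−s−f = 0.767 and s = 0.009.
u_1 = 0.089300 × 0.767 + 0.009 = 0.077493.
u_2 = 0.077493 × 0.767 + 0.009 = 0.068437.
u_3 = 0.068437 × 0.767 + 0.009 = 0.061491.
u_4 = 0.061491 × 0.767 + 0.009 = 0.056164.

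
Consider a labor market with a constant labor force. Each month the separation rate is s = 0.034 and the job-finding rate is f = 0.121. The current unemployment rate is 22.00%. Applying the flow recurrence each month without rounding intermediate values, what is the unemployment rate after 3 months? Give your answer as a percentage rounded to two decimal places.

With a fixed labor force, u_{t+1} = u_t + s·(1−u_t) − f·u_t = u_t·(1−s−f) + s.
Here 1−s−f = 0.845 and s = 0.034.
u_1 = 0.220000 × 0.845 + 0.034 = 0.219900.
u_2 = 0.219900 × 0.845 + 0.034 = 0.219815.
u_3 = 0.219815 × 0.845 + 0.034 = 0.219744.

Unemployment rate after three months ≈ 21.97%.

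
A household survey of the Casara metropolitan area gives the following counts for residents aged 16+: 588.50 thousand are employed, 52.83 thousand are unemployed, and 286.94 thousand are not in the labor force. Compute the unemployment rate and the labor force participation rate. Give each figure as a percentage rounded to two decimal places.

Labor force = employed + unemployed = 588.50 + 52.83 = 641.33 thousand.
Working-age population = 641.33 + 286.94 = 928.27 thousand.
Unemployment rate = 52.83 / 641.33 = 8.24%.
Labor force participation rate = 641.33 / 928.27 = 69.09%.

Unemployment rate ≈ 8.24%; labor force participation rate ≈ 69.09%.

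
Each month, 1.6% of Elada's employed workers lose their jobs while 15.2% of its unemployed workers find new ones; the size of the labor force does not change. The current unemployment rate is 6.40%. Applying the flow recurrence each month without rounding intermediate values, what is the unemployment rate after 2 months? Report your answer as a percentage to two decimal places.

Unemployment rate after two months ≈ 7.36%.

With a fixed labor force, u_{t+1} = u_t + s·(1−u_t) − f·u_t = u_t·(1−s−f) + s.
Here 1−s−f = 0.832 and s = 0.016.
u_1 = 0.064000 × 0.832 + 0.016 = 0.069248.
u_2 = 0.069248 × 0.832 + 0.016 = 0.073614.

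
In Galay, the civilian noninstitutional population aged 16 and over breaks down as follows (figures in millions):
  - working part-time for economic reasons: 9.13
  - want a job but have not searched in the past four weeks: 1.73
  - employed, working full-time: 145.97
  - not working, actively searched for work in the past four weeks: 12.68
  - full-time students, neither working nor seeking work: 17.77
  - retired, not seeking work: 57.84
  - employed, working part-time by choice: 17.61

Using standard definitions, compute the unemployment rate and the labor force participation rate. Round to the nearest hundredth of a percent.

Employed = 9.13 + 145.97 + 17.61 = 172.71 million (anyone who worked, including part-time for economic reasons, counts as employed).
Unemployed = 12.68 million.
Labor force = 172.71 + 12.68 = 185.39 million.
Not in labor force = 1.73 + 17.77 + 57.84 = 77.34 million (those not working and not actively searching are outside the labor force — including those who want a job but have given up searching).
Civilian working-age population = 185.39 + 77.34 = 262.73 million.
Unemployment rate = 12.68 / 185.39 = 6.84%.
Labor force participation rate = 185.39 / 262.73 = 70.56%.

Unemployment rate ≈ 6.84%; labor force participation rate ≈ 70.56%.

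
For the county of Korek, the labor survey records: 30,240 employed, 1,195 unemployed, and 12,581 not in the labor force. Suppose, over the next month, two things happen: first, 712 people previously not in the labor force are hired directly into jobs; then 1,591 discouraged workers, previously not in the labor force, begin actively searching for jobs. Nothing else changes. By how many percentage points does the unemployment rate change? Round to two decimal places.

Initially, labor force = 30,240 + 1,195 = 31,435, so u = 1,195/31,435 = 3.80%.
After the first change, employed and labor force both rise by 712; unemployed unchanged → E = 30,952, U = 1,195, labor force = 32,147.
After the second change, unemployed and labor force both rise by 1,591 → E = 30,952, U = 2,786, labor force = 33,738.
New unemployment rate = 2,786 / 33,738 = 8.26%.
Change = 8.26% − 3.80% = +4.46 percentage points.

The unemployment rate changes by +4.46 percentage points.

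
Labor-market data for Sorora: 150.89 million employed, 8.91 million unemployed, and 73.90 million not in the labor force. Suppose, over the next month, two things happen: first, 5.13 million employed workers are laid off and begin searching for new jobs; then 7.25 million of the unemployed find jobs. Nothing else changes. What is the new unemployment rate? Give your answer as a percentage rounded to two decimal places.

Initially, labor force = 150.89 + 8.91 = 159.80 million, so u = 8.91/159.80 = 5.58%.
After the first change, employed falls and unemployed rises by 5.13; labor force unchanged → E = 145.76, U = 14.04, labor force = 159.80 million.
After the second change, unemployed falls and employed rises by 7.25; labor force unchanged → E = 153.01, U = 6.79, labor force = 159.80 million.
New unemployment rate = 6.79 / 159.80 = 4.25%.

New unemployment rate ≈ 4.25%.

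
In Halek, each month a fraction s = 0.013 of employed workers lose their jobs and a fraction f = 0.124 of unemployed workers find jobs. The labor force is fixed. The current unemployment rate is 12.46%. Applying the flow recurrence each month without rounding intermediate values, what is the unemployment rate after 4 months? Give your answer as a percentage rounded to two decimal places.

Unemployment rate after four months ≈ 11.14%.

With a fixed labor force, u_{t+1} = u_t + s·(1−u_t) − f·u_t = u_t·(1−s−f) + s.
Here 1−s−f = 0.863 and s = 0.013.
u_1 = 0.124600 × 0.863 + 0.013 = 0.120530.
u_2 = 0.120530 × 0.863 + 0.013 = 0.117017.
u_3 = 0.117017 × 0.863 + 0.013 = 0.113986.
u_4 = 0.113986 × 0.863 + 0.013 = 0.111370.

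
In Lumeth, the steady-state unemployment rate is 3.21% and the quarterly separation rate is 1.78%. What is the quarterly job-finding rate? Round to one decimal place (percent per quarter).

Job-finding rate ≈ 53.7% per quarter.

From u* = s/(s+f): f = s·(1−u)/u.
f = 1.78 × (1 − 0.0321) / 0.0321 = 1.7229 / 0.0321 ≈ 53.7% per quarter.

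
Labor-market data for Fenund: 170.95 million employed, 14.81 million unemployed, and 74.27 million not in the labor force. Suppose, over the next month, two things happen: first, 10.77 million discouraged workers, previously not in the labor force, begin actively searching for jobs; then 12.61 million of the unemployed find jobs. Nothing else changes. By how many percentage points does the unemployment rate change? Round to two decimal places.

The unemployment rate changes by −1.37 percentage points.

Initially, labor force = 170.95 + 14.81 = 185.76 million, so u = 14.81/185.76 = 7.97%.
After the first change, unemployed and labor force both rise by 10.77 → E = 170.95, U = 25.58, labor force = 196.53 million.
After the second change, unemployed falls and employed rises by 12.61; labor force unchanged → E = 183.56, U = 12.97, labor force = 196.53 million.
New unemployment rate = 12.97 / 196.53 = 6.60%.
Change = 6.60% − 7.97% = −1.37 percentage points.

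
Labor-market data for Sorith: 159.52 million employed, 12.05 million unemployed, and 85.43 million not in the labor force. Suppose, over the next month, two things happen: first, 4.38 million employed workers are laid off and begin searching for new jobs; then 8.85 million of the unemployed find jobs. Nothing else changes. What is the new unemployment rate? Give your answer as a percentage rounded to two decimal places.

New unemployment rate ≈ 4.42%.

Initially, labor force = 159.52 + 12.05 = 171.57 million, so u = 12.05/171.57 = 7.02%.
After the first change, employed falls and unemployed rises by 4.38; labor force unchanged → E = 155.14, U = 16.43, labor force = 171.57 million.
After the second change, unemployed falls and employed rises by 8.85; labor force unchanged → E = 163.99, U = 7.58, labor force = 171.57 million.
New unemployment rate = 7.58 / 171.57 = 4.42%.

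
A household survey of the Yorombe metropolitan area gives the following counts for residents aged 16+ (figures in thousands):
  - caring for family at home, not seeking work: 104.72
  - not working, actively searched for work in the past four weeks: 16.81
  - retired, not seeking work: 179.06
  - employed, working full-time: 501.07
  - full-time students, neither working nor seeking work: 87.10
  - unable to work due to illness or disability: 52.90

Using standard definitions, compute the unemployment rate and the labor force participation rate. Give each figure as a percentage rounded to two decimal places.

Unemployment rate ≈ 3.25%; labor force participation rate ≈ 55.00%.

Employed = 501.07 thousand.
Unemployed = 16.81 thousand.
Labor force = 501.07 + 16.81 = 517.88 thousand.
Not in labor force = 104.72 + 179.06 + 87.10 + 52.90 = 423.78 thousand (those not working and not actively searching are outside the labor force).
Civilian working-age population = 517.88 + 423.78 = 941.66 thousand.
Unemployment rate = 16.81 / 517.88 = 3.25%.
Labor force participation rate = 517.88 / 941.66 = 55.00%.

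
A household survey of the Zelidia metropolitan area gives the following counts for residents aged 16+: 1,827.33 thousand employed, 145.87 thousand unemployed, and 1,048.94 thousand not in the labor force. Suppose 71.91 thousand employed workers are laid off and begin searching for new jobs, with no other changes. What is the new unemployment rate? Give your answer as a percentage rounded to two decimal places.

Initially, labor force = 1,827.33 + 145.87 = 1,973.20 thousand, so u = 145.87/1,973.20 = 7.39%.
After the change, employed falls and unemployed rises by 71.91; labor force unchanged → E = 1,755.42, U = 217.78, labor force = 1,973.20 thousand.
New unemployment rate = 217.78 / 1,973.20 = 11.04%.

New unemployment rate ≈ 11.04%.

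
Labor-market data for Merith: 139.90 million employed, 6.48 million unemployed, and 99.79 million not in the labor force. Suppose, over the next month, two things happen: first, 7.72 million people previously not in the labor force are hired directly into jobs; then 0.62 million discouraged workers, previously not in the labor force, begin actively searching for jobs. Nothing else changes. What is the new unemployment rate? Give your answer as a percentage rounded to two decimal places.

New unemployment rate ≈ 4.59%.

Initially, labor force = 139.90 + 6.48 = 146.38 million, so u = 6.48/146.38 = 4.43%.
After the first change, employed and labor force both rise by 7.72; unemployed unchanged → E = 147.62, U = 6.48, labor force = 154.10 million.
After the second change, unemployed and labor force both rise by 0.62 → E = 147.62, U = 7.10, labor force = 154.72 million.
New unemployment rate = 7.10 / 154.72 = 4.59%.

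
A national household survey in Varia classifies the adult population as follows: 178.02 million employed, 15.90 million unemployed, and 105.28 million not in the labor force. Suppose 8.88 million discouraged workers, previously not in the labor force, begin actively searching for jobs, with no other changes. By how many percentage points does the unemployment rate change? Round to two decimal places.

The unemployment rate changes by +4.02 percentage points.

Initially, labor force = 178.02 + 15.90 = 193.92 million, so u = 15.90/193.92 = 8.20%.
After the change, unemployed and labor force both rise by 8.88 → E = 178.02, U = 24.78, labor force = 202.80 million.
New unemployment rate = 24.78 / 202.80 = 12.22%.
Change = 12.22% − 8.20% = +4.02 percentage points.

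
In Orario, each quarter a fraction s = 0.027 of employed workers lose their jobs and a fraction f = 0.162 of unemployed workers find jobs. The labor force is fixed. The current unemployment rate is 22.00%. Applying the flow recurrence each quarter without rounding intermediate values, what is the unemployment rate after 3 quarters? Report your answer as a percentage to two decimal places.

Unemployment rate after three quarters ≈ 18.40%.

With a fixed labor force, u_{t+1} = u_t + s·(1−u_t) − f·u_t = u_t·(1−s−f) + s.
Here 1−s−f = 0.811 and s = 0.027.
u_1 = 0.220000 × 0.811 + 0.027 = 0.205420.
u_2 = 0.205420 × 0.811 + 0.027 = 0.193596.
u_3 = 0.193596 × 0.811 + 0.027 = 0.184006.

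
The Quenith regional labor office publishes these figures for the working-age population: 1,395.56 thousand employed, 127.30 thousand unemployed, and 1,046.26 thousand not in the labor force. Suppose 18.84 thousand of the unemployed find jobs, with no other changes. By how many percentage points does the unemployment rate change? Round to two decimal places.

The unemployment rate changes by −1.24 percentage points.

Initially, labor force = 1,395.56 + 127.30 = 1,522.86 thousand, so u = 127.30/1,522.86 = 8.36%.
After the change, unemployed falls and employed rises by 18.84; labor force unchanged → E = 1,414.40, U = 108.46, labor force = 1,522.86 thousand.
New unemployment rate = 108.46 / 1,522.86 = 7.12%.
Change = 7.12% − 8.36% = −1.24 percentage points.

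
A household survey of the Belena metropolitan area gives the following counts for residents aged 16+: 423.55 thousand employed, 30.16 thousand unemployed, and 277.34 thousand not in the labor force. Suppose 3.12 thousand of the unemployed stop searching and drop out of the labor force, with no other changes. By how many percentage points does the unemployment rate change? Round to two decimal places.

The unemployment rate changes by −0.65 percentage points.

Initially, labor force = 423.55 + 30.16 = 453.71 thousand, so u = 30.16/453.71 = 6.65%.
After the change, unemployed and labor force both fall by 3.12 → E = 423.55, U = 27.04, labor force = 450.59 thousand.
New unemployment rate = 27.04 / 450.59 = 6.00%.
Change = 6.00% − 6.65% = −0.65 percentage points.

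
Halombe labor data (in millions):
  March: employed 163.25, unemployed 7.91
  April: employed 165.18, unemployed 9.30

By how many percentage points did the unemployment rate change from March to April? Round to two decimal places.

The unemployment rate changed by +0.71 percentage points.

March: labor force = 163.25 + 7.91 = 171.16; u = 7.91/171.16 = 4.62%.
April: labor force = 165.18 + 9.30 = 174.48; u = 9.30/174.48 = 5.33%.
Change = 5.33% − 4.62% = +0.71 pp.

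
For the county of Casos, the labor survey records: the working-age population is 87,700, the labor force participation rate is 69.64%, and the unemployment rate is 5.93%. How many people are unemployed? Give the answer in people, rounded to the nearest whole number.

About 3,622 are unemployed.

Labor force = 0.6964 × 87,700 = 61,074.
Unemployed = 0.0593 × 61,074 ≈ 3,622.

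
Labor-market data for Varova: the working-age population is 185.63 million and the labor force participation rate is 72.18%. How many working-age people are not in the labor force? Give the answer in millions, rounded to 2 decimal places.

About 51.64 million are not in the labor force.

Share not in the labor force = 1 − 0.7218 = 0.2782.
Not in labor force = 0.2782 × 185.63 ≈ 51.64 million.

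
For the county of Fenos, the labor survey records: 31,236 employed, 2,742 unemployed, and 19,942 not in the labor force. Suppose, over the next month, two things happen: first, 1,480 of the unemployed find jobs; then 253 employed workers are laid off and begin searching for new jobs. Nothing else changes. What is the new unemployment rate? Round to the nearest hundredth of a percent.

Initially, labor force = 31,236 + 2,742 = 33,978, so u = 2,742/33,978 = 8.07%.
After the first change, unemployed falls and employed rises by 1,480; labor force unchanged → E = 32,716, U = 1,262, labor force = 33,978.
After the second change, employed falls and unemployed rises by 253; labor force unchanged → E = 32,463, U = 1,515, labor force = 33,978.
New unemployment rate = 1,515 / 33,978 = 4.46%.

New unemployment rate ≈ 4.46%.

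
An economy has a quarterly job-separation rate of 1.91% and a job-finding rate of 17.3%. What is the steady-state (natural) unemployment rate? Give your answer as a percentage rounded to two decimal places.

At steady state the flows balance: s·E = f·U, so U/(E+U) = s/(s+f).
u* = 1.91 / (1.91 + 17.3) = 1.91 / 19.21 = 9.94%.

Steady-state unemployment rate ≈ 9.94%.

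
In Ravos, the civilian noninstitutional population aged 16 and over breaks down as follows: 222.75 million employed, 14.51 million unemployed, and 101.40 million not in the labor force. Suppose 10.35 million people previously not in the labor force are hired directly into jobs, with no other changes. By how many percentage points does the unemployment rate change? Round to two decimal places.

The unemployment rate changes by −0.26 percentage points.

Initially, labor force = 222.75 + 14.51 = 237.26 million, so u = 14.51/237.26 = 6.12%.
After the change, employed and labor force both rise by 10.35; unemployed unchanged → E = 233.10, U = 14.51, labor force = 247.61 million.
New unemployment rate = 14.51 / 247.61 = 5.86%.
Change = 5.86% − 6.12% = −0.26 percentage points.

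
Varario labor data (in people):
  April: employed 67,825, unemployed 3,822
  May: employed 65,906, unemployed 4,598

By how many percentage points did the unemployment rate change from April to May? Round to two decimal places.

April: labor force = 67,825 + 3,822 = 71,647; u = 3,822/71,647 = 5.33%.
May: labor force = 65,906 + 4,598 = 70,504; u = 4,598/70,504 = 6.52%.
Change = 6.52% − 5.33% = +1.19 pp.

The unemployment rate changed by +1.19 percentage points.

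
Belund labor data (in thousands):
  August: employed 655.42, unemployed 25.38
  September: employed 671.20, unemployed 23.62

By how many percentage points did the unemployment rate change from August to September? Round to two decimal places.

The unemployment rate changed by −0.33 percentage points.

August: labor force = 655.42 + 25.38 = 680.80; u = 25.38/680.80 = 3.73%.
September: labor force = 671.20 + 23.62 = 694.82; u = 23.62/694.82 = 3.40%.
Change = 3.40% − 3.73% = −0.33 pp.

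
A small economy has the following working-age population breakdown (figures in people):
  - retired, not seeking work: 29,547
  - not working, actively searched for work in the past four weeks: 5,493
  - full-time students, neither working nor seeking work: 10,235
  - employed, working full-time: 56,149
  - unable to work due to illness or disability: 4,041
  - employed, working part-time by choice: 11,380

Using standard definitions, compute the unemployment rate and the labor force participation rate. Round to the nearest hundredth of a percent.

Unemployment rate ≈ 7.52%; labor force participation rate ≈ 62.49%.

Employed = 56,149 + 11,380 = 67,529.
Unemployed = 5,493.
Labor force = 67,529 + 5,493 = 73,022.
Not in labor force = 29,547 + 10,235 + 4,041 = 43,823 (those not working and not actively searching are outside the labor force).
Civilian working-age population = 73,022 + 43,823 = 116,845.
Unemployment rate = 5,493 / 73,022 = 7.52%.
Labor force participation rate = 73,022 / 116,845 = 62.49%.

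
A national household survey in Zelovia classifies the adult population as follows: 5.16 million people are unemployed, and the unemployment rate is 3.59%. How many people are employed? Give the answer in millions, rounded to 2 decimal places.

Labor force = U / u = 5.16 / 0.0359 ≈ 143.73 million.
Employed = labor force − unemployed = 143.73 − 5.16 = 138.57 million.

About 138.57 million are employed.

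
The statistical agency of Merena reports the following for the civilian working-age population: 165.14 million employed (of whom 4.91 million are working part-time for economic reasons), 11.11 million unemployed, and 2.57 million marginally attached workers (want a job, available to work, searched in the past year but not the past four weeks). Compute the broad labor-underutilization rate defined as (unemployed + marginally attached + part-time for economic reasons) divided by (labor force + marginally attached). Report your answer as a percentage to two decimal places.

Broad underutilization rate ≈ 10.40%.

Labor force = 165.14 + 11.11 = 176.25 million.
Numerator = 11.11 + 2.57 + 4.91 = 18.59 million.
Denominator = 176.25 + 2.57 = 178.82 million.
Broad rate = 18.59 / 178.82 = 10.40%.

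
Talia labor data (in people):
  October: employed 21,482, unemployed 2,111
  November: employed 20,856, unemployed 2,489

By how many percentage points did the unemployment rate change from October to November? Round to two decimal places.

October: labor force = 21,482 + 2,111 = 23,593; u = 2,111/23,593 = 8.95%.
November: labor force = 20,856 + 2,489 = 23,345; u = 2,489/23,345 = 10.66%.
Change = 10.66% − 8.95% = +1.71 pp.

The unemployment rate changed by +1.71 percentage points.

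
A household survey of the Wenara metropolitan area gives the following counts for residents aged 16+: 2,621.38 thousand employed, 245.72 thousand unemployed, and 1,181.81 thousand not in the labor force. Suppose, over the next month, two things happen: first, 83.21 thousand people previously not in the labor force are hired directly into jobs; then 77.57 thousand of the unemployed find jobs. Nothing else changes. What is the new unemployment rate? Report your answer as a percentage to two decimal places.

New unemployment rate ≈ 5.70%.

Initially, labor force = 2,621.38 + 245.72 = 2,867.10 thousand, so u = 245.72/2,867.10 = 8.57%.
After the first change, employed and labor force both rise by 83.21; unemployed unchanged → E = 2,704.59, U = 245.72, labor force = 2,950.31 thousand.
After the second change, unemployed falls and employed rises by 77.57; labor force unchanged → E = 2,782.16, U = 168.15, labor force = 2,950.31 thousand.
New unemployment rate = 168.15 / 2,950.31 = 5.70%.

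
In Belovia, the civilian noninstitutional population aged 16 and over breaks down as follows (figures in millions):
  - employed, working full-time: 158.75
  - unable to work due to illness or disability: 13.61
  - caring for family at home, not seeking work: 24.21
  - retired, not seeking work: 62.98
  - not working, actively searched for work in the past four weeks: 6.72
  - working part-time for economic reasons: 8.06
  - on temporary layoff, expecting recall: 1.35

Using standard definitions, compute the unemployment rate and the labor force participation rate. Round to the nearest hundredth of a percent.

Unemployment rate ≈ 4.61%; labor force participation rate ≈ 63.44%.

Employed = 158.75 + 8.06 = 166.81 million (anyone who worked, including part-time for economic reasons, counts as employed).
Unemployed = 6.72 + 1.35 = 8.07 million (jobless and actively searching, or on temporary layoff).
Labor force = 166.81 + 8.07 = 174.88 million.
Not in labor force = 13.61 + 24.21 + 62.98 = 100.80 million (those not working and not actively searching are outside the labor force).
Civilian working-age population = 174.88 + 100.80 = 275.68 million.
Unemployment rate = 8.07 / 174.88 = 4.61%.
Labor force participation rate = 174.88 / 275.68 = 63.44%.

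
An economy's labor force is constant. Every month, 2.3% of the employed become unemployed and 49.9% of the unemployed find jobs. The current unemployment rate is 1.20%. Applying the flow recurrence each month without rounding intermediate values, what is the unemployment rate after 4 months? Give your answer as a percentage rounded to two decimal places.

Unemployment rate after four months ≈ 4.24%.

With a fixed labor force, u_{t+1} = u_t + s·(1−u_t) − f·u_t = u_t·(1−s−f) + s.
Here 1−s−f = 0.478 and s = 0.023.
u_1 = 0.012000 × 0.478 + 0.023 = 0.028736.
u_2 = 0.028736 × 0.478 + 0.023 = 0.036736.
u_3 = 0.036736 × 0.478 + 0.023 = 0.040560.
u_4 = 0.040560 × 0.478 + 0.023 = 0.042388.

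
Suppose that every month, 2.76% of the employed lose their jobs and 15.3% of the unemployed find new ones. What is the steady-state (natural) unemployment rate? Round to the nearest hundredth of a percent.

Steady-state unemployment rate ≈ 15.28%.

At steady state the flows balance: s·E = f·U, so U/(E+U) = s/(s+f).
u* = 2.76 / (2.76 + 15.3) = 2.76 / 18.06 = 15.28%.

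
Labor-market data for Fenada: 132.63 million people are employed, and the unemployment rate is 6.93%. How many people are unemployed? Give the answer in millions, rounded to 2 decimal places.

Let U be the number unemployed. The labor force is E + U, and U/(E+U) = 0.0693.
So U = 0.0693 × 132.63 / (1 − 0.0693) = 9.1913 / 0.9307 ≈ 9.88 million.

About 9.88 million are unemployed.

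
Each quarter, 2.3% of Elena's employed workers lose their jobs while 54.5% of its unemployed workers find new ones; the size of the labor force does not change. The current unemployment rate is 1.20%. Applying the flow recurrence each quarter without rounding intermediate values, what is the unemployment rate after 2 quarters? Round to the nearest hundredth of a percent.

With a fixed labor force, u_{t+1} = u_t + s·(1−u_t) − f·u_t = u_t·(1−s−f) + s.
Here 1−s−f = 0.432 and s = 0.023.
u_1 = 0.012000 × 0.432 + 0.023 = 0.028184.
u_2 = 0.028184 × 0.432 + 0.023 = 0.035175.

Unemployment rate after two quarters ≈ 3.52%.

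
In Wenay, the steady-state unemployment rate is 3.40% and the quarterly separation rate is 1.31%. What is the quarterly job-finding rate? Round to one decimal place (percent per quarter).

From u* = s/(s+f): f = s·(1−u)/u.
f = 1.31 × (1 − 0.0340) / 0.0340 = 1.2655 / 0.0340 ≈ 37.2% per quarter.

Job-finding rate ≈ 37.2% per quarter.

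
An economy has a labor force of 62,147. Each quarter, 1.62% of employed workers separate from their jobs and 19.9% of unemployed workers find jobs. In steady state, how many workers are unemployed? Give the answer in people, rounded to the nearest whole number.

About 4,678 are unemployed in steady state.

Steady-state unemployment rate u* = s/(s+f) = 1.62/(1.62+19.9) = 0.075279.
Unemployed = u* × labor force = 0.075279 × 62,147 ≈ 4,678.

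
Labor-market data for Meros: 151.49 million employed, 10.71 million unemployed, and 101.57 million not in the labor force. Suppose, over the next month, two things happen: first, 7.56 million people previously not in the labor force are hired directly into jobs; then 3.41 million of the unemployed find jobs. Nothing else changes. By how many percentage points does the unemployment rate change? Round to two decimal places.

The unemployment rate changes by −2.30 percentage points.

Initially, labor force = 151.49 + 10.71 = 162.20 million, so u = 10.71/162.20 = 6.60%.
After the first change, employed and labor force both rise by 7.56; unemployed unchanged → E = 159.05, U = 10.71, labor force = 169.76 million.
After the second change, unemployed falls and employed rises by 3.41; labor force unchanged → E = 162.46, U = 7.30, labor force = 169.76 million.
New unemployment rate = 7.30 / 169.76 = 4.30%.
Change = 4.30% − 6.60% = −2.30 percentage points.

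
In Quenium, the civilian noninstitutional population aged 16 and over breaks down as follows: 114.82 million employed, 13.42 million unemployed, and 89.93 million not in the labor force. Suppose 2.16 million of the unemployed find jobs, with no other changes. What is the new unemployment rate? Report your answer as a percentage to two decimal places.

Initially, labor force = 114.82 + 13.42 = 128.24 million, so u = 13.42/128.24 = 10.46%.
After the change, unemployed falls and employed rises by 2.16; labor force unchanged → E = 116.98, U = 11.26, labor force = 128.24 million.
New unemployment rate = 11.26 / 128.24 = 8.78%.

New unemployment rate ≈ 8.78%.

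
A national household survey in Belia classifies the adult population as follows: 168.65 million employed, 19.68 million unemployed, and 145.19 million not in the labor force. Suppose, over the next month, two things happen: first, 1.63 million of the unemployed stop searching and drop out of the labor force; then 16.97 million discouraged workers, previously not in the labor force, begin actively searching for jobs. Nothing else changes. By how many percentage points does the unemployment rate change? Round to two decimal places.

The unemployment rate changes by +6.74 percentage points.

Initially, labor force = 168.65 + 19.68 = 188.33 million, so u = 19.68/188.33 = 10.45%.
After the first change, unemployed and labor force both fall by 1.63 → E = 168.65, U = 18.05, labor force = 186.70 million.
After the second change, unemployed and labor force both rise by 16.97 → E = 168.65, U = 35.02, labor force = 203.67 million.
New unemployment rate = 35.02 / 203.67 = 17.19%.
Change = 17.19% − 10.45% = +6.74 percentage points.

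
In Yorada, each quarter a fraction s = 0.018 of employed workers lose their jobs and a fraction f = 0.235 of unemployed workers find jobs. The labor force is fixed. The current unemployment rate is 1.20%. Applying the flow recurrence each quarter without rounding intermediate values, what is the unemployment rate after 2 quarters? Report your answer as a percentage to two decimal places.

With a fixed labor force, u_{t+1} = u_t + s·(1−u_t) − f·u_t = u_t·(1−s−f) + s.
Here 1−s−f = 0.747 and s = 0.018.
u_1 = 0.012000 × 0.747 + 0.018 = 0.026964.
u_2 = 0.026964 × 0.747 + 0.018 = 0.038142.

Unemployment rate after two quarters ≈ 3.81%.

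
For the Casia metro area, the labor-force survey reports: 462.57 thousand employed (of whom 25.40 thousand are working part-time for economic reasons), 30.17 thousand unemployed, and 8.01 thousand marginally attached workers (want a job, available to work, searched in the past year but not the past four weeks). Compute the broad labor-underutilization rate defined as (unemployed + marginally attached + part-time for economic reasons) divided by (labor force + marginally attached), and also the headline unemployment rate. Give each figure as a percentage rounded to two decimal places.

Broad underutilization rate ≈ 12.70%; headline unemployment rate ≈ 6.12%.

Labor force = 462.57 + 30.17 = 492.74 thousand.
Numerator = 30.17 + 8.01 + 25.40 = 63.58 thousand.
Denominator = 492.74 + 8.01 = 500.75 thousand.
Broad rate = 63.58 / 500.75 = 12.70%.
Headline unemployment rate = 30.17 / 492.74 = 6.12%.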